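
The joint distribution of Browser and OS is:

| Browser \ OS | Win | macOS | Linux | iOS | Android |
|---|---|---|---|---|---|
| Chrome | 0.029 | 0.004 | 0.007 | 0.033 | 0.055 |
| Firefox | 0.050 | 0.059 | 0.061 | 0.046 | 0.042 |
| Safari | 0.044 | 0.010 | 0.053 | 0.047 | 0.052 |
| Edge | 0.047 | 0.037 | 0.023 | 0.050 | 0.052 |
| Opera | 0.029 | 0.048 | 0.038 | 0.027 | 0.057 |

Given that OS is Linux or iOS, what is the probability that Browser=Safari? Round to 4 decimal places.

P(OS=Linux) = 0.007 + 0.061 + 0.053 + 0.023 + 0.038 = 0.182.
P(OS=iOS) = 0.033 + 0.046 + 0.047 + 0.050 + 0.027 = 0.203.
P(OS ∈ {Linux, iOS}) = 0.182 + 0.203 = 0.385; P(Browser=Safari, OS ∈ {Linux, iOS}) = 0.053 + 0.047 = 0.100.
P(Browser=Safari | OS ∈ {Linux, iOS}) = 0.100/0.385 = 0.2597.

0.2597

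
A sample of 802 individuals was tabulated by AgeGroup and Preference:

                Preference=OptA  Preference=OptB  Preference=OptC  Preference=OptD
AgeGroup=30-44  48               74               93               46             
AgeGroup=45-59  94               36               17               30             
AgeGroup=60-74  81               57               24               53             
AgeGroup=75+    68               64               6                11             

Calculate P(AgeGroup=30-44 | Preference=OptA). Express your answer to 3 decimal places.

0.165

Total with Preference=OptA: 48 + 94 + 81 + 68 = 291.
P(AgeGroup=30-44 | Preference=OptA) = 48/291 = 0.165.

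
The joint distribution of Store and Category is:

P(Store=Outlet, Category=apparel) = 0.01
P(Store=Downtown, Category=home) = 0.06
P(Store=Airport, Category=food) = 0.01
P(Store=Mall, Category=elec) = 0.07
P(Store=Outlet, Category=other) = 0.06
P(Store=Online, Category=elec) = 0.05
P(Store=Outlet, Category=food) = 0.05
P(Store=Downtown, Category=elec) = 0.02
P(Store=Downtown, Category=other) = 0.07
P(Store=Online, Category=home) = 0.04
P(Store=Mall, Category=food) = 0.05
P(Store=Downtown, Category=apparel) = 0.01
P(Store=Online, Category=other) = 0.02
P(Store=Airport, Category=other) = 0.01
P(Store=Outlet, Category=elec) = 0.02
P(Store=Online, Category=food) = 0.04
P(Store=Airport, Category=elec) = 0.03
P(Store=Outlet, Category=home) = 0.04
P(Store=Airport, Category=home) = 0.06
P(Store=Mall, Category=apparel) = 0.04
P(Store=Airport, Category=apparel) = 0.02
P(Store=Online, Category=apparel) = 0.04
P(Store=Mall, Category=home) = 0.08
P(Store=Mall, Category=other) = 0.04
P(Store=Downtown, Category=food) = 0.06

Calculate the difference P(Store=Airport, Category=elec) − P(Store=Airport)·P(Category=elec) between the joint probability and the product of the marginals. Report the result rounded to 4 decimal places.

P(Store=Airport) = 0.01 + 0.02 + 0.03 + 0.06 + 0.01 = 0.13.
P(Category=elec) = 0.02 + 0.07 + 0.03 + 0.02 + 0.05 = 0.19.
P(Store=Airport, Category=elec) − P(Store=Airport)P(Category=elec) = 0.03 − 0.13×0.19 = 0.0053.

0.0053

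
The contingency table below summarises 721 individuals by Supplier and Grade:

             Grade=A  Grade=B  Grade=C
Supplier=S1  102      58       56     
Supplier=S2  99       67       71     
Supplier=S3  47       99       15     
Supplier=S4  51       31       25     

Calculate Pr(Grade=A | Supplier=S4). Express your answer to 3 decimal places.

0.477

Total with Supplier=S4: 51 + 31 + 25 = 107.
P(Grade=A | Supplier=S4) = 51/107 = 0.477.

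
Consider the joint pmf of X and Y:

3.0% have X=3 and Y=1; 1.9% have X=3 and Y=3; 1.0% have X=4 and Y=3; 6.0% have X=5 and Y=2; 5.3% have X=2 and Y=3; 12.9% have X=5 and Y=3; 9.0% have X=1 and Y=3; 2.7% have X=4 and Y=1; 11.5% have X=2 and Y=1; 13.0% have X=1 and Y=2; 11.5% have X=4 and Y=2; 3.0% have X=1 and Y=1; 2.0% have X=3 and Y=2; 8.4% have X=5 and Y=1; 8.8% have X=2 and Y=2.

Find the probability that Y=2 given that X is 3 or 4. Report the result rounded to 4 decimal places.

0.6109

P(X=3) = 0.030 + 0.020 + 0.019 = 0.069.
P(X=4) = 0.027 + 0.115 + 0.010 = 0.152.
P(X ∈ {3, 4}) = 0.069 + 0.152 = 0.221; P(Y=2, X ∈ {3, 4}) = 0.020 + 0.115 = 0.135.
P(Y=2 | X ∈ {3, 4}) = 0.135/0.221 = 0.6109.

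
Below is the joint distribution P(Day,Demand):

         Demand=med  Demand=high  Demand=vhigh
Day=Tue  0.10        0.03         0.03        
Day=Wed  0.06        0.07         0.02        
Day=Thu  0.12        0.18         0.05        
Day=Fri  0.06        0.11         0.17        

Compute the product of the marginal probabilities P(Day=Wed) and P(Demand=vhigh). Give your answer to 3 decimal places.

0.041

P(Day=Wed) = 0.06 + 0.07 + 0.02 = 0.15.
P(Demand=vhigh) = 0.03 + 0.02 + 0.05 + 0.17 = 0.27.
Product: 0.15 × 0.27 = 0.041.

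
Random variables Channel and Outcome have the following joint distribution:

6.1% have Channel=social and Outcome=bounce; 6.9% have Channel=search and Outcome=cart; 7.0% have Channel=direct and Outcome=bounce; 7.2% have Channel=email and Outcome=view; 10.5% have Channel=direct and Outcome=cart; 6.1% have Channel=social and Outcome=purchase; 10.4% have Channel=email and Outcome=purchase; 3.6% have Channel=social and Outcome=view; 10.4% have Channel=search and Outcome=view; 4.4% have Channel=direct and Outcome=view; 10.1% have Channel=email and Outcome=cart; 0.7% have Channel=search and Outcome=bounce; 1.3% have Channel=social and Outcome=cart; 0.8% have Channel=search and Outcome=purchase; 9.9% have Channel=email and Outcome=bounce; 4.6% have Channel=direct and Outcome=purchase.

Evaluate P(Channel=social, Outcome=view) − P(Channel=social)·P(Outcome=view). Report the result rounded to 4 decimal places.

-0.0078

P(Channel=social) = 0.061 + 0.036 + 0.013 + 0.061 = 0.171.
P(Outcome=view) = 0.072 + 0.104 + 0.036 + 0.044 = 0.256.
P(Channel=social, Outcome=view) − P(Channel=social)P(Outcome=view) = 0.036 − 0.171×0.256 = -0.0078.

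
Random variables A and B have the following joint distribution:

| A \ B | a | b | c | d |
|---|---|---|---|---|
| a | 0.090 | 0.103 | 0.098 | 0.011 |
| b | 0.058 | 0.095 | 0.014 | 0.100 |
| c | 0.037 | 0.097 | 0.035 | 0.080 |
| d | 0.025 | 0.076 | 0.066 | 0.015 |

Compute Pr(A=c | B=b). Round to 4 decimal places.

P(B=b) = 0.103 + 0.095 + 0.097 + 0.076 = 0.371.
P(A=c | B=b) = 0.097/0.371 = 0.2615.

0.2615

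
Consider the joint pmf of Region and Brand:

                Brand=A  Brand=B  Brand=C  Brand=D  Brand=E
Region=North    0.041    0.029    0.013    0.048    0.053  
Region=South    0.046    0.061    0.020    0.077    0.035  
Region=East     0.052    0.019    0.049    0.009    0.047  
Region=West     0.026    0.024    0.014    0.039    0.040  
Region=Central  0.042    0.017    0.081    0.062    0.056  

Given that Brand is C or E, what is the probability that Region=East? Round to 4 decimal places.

0.2353

P(Brand=C) = 0.013 + 0.020 + 0.049 + 0.014 + 0.081 = 0.177.
P(Brand=E) = 0.053 + 0.035 + 0.047 + 0.040 + 0.056 = 0.231.
P(Brand ∈ {C, E}) = 0.177 + 0.231 = 0.408; P(Region=East, Brand ∈ {C, E}) = 0.049 + 0.047 = 0.096.
P(Region=East | Brand ∈ {C, E}) = 0.096/0.408 = 0.2353.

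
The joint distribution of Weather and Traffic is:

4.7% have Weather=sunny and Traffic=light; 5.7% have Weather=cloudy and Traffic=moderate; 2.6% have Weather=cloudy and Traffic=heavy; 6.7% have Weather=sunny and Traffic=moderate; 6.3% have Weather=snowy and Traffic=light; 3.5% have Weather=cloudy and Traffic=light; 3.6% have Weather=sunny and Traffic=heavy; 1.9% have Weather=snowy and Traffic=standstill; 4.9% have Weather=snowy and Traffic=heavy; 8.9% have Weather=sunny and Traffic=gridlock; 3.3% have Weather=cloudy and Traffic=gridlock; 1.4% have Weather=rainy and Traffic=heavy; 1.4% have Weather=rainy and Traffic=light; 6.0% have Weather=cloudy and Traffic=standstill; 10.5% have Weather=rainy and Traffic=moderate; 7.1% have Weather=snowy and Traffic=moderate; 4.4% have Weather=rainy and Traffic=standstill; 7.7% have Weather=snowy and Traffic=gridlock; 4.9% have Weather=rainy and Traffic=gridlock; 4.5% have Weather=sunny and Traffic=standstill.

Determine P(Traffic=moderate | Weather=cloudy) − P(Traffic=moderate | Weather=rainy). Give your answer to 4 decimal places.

P(Weather=cloudy) = 0.035 + 0.057 + 0.026 + 0.033 + 0.060 = 0.211; P(Traffic=moderate | Weather=cloudy) = 0.057/0.211 = 0.27014.
P(Weather=rainy) = 0.014 + 0.105 + 0.014 + 0.049 + 0.044 = 0.226; P(Traffic=moderate | Weather=rainy) = 0.105/0.226 = 0.46460.
Difference = -0.1945.

-0.1945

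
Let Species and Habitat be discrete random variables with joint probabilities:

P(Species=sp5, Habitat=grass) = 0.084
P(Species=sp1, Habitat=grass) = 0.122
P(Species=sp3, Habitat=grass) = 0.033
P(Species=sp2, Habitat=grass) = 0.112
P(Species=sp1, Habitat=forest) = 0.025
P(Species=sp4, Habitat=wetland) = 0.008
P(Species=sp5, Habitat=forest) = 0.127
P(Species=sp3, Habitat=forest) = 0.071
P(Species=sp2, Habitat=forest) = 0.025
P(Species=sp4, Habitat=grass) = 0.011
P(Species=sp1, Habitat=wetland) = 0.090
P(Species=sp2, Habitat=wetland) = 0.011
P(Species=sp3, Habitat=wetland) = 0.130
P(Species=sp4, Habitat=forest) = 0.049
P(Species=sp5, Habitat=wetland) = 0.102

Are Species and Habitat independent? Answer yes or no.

no

P(Species=sp2) = 0.148 and P(Habitat=grass) = 0.362, so their product is 0.05358, but P(Species=sp2, Habitat=grass) = 0.112. Since these differ, Species and Habitat are not independent.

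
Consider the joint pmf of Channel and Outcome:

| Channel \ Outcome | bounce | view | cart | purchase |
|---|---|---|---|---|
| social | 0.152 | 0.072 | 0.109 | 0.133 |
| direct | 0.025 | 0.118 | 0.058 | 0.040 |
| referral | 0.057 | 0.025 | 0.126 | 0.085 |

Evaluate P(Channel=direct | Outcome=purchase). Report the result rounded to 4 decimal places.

0.1550

P(Outcome=purchase) = 0.133 + 0.040 + 0.085 = 0.258.
P(Channel=direct | Outcome=purchase) = 0.040/0.258 = 0.1550.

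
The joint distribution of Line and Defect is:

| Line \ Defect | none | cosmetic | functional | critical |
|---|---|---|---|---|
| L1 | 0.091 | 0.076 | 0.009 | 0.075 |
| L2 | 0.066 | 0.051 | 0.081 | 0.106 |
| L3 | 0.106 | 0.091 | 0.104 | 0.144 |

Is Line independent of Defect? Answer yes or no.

P(Line=L1) = 0.251 and P(Defect=functional) = 0.194, so their product is 0.04869, but P(Line=L1, Defect=functional) = 0.009. Since these differ, Line and Defect are not independent.

no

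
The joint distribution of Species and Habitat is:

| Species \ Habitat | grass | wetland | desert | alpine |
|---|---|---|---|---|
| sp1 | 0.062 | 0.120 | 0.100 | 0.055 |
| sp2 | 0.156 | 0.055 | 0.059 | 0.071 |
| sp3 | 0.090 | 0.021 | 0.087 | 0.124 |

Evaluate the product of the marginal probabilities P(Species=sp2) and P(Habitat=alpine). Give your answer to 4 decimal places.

0.0853

P(Species=sp2) = 0.156 + 0.055 + 0.059 + 0.071 = 0.341.
P(Habitat=alpine) = 0.055 + 0.071 + 0.124 = 0.250.
Product: 0.341 × 0.250 = 0.0853.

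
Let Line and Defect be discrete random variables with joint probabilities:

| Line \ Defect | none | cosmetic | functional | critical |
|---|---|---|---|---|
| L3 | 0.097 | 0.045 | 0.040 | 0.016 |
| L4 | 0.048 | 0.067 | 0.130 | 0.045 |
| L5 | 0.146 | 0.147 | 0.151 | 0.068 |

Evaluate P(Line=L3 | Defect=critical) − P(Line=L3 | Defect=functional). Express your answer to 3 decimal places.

P(Defect=critical) = 0.016 + 0.045 + 0.068 = 0.129; P(Line=L3 | Defect=critical) = 0.016/0.129 = 0.1240.
P(Defect=functional) = 0.040 + 0.130 + 0.151 = 0.321; P(Line=L3 | Defect=functional) = 0.040/0.321 = 0.1246.
Difference = -0.001.

-0.001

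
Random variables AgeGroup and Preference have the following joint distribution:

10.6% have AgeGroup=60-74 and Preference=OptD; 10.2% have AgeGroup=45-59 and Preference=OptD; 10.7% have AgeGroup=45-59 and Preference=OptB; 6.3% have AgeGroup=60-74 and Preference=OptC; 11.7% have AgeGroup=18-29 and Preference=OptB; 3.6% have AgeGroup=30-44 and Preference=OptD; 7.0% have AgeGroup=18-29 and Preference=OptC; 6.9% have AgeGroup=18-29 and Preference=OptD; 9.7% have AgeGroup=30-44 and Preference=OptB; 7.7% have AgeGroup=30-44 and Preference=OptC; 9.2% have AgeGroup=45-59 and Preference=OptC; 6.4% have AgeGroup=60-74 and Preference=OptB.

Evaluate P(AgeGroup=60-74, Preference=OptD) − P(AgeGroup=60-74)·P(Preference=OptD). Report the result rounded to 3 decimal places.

P(AgeGroup=60-74) = 0.064 + 0.063 + 0.106 = 0.233.
P(Preference=OptD) = 0.069 + 0.036 + 0.102 + 0.106 = 0.313.
P(AgeGroup=60-74, Preference=OptD) − P(AgeGroup=60-74)P(Preference=OptD) = 0.106 − 0.233×0.313 = 0.033.

0.033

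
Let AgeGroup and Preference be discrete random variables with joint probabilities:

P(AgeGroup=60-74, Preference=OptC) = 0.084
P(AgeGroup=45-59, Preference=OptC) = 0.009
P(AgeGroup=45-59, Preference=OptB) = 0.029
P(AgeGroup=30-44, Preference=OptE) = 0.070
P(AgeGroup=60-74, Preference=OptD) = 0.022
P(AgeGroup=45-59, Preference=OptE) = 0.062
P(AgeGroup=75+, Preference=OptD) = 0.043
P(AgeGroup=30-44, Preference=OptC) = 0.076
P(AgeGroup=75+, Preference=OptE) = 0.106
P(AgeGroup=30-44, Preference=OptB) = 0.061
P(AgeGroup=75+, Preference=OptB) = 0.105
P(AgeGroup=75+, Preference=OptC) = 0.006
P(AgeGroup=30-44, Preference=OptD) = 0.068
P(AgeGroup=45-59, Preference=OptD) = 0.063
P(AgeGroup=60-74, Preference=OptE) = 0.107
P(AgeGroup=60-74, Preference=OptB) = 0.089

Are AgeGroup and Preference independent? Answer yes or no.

P(AgeGroup=75+) = 0.260 and P(Preference=OptC) = 0.175, so their product is 0.04550, but P(AgeGroup=75+, Preference=OptC) = 0.006. Since these differ, AgeGroup and Preference are not independent.

no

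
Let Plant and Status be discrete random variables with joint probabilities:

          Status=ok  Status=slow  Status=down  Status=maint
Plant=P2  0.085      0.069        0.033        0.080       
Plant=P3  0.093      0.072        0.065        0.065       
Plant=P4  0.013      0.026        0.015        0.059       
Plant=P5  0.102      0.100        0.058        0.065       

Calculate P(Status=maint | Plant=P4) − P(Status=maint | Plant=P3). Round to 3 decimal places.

P(Plant=P4) = 0.013 + 0.026 + 0.015 + 0.059 = 0.113; P(Status=maint | Plant=P4) = 0.059/0.113 = 0.5221.
P(Plant=P3) = 0.093 + 0.072 + 0.065 + 0.065 = 0.295; P(Status=maint | Plant=P3) = 0.065/0.295 = 0.2203.
Difference = 0.302.

0.302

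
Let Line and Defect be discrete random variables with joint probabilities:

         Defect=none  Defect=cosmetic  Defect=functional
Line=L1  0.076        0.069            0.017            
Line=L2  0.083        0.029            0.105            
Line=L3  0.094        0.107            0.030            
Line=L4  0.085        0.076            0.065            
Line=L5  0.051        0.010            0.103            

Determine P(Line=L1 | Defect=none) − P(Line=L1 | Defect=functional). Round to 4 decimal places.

0.1422

P(Defect=none) = 0.076 + 0.083 + 0.094 + 0.085 + 0.051 = 0.389; P(Line=L1 | Defect=none) = 0.076/0.389 = 0.19537.
P(Defect=functional) = 0.017 + 0.105 + 0.030 + 0.065 + 0.103 = 0.320; P(Line=L1 | Defect=functional) = 0.017/0.320 = 0.05313.
Difference = 0.1422.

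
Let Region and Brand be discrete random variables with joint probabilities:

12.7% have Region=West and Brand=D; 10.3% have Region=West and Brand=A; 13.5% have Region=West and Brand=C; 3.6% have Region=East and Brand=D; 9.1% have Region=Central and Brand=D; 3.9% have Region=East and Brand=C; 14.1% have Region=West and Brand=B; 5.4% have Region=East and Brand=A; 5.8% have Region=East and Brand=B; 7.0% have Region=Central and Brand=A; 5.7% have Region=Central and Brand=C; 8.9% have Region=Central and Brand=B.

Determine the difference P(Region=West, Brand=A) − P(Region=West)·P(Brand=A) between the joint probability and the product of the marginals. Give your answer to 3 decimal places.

-0.012

P(Region=West) = 0.103 + 0.141 + 0.135 + 0.127 = 0.506.
P(Brand=A) = 0.054 + 0.103 + 0.070 = 0.227.
P(Region=West, Brand=A) − P(Region=West)P(Brand=A) = 0.103 − 0.506×0.227 = -0.012.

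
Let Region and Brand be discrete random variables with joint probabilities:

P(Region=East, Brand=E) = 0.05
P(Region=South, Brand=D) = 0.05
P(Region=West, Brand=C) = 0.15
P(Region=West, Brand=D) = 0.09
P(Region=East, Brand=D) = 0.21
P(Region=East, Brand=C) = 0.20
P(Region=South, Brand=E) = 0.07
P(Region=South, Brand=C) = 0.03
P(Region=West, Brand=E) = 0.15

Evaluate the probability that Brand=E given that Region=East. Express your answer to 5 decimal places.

P(Region=East) = 0.20 + 0.21 + 0.05 = 0.46.
P(Brand=E | Region=East) = 0.05/0.46 = 0.10870.

0.10870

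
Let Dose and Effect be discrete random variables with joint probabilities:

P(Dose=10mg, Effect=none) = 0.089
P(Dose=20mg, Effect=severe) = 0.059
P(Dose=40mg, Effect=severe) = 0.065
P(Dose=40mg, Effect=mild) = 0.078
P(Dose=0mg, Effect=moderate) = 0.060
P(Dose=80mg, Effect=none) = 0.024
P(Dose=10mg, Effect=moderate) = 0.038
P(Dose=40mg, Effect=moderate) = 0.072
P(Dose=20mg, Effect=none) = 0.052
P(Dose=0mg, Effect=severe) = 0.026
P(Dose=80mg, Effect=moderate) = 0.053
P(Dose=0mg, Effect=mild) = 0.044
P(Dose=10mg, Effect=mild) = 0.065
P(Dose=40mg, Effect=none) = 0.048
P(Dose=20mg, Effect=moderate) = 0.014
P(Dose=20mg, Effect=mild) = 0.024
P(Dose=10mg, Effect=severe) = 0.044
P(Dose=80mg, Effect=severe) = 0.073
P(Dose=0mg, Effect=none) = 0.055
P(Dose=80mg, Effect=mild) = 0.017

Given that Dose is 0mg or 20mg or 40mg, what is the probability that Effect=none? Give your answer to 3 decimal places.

0.260

P(Dose=0mg) = 0.055 + 0.044 + 0.060 + 0.026 = 0.185.
P(Dose=20mg) = 0.052 + 0.024 + 0.014 + 0.059 = 0.149.
P(Dose=40mg) = 0.048 + 0.078 + 0.072 + 0.065 = 0.263.
P(Dose ∈ {0mg, 20mg, 40mg}) = 0.185 + 0.149 + 0.263 = 0.597; P(Effect=none, Dose ∈ {0mg, 20mg, 40mg}) = 0.055 + 0.052 + 0.048 = 0.155.
P(Effect=none | Dose ∈ {0mg, 20mg, 40mg}) = 0.155/0.597 = 0.260.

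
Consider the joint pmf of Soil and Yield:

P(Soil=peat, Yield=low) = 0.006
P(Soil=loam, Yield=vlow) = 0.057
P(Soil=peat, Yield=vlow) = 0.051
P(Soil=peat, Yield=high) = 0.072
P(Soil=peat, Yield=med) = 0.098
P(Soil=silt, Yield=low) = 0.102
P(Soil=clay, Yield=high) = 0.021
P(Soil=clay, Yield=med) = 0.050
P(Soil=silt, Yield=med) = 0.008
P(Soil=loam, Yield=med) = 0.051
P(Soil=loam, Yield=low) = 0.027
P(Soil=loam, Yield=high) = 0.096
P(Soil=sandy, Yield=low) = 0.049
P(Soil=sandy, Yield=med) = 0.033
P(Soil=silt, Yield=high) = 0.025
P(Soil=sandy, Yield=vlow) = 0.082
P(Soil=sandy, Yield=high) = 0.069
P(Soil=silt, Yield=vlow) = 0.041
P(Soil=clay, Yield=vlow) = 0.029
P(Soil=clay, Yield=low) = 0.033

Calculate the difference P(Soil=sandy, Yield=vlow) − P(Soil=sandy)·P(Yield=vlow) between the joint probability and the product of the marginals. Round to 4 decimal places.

0.0214

P(Soil=sandy) = 0.082 + 0.049 + 0.033 + 0.069 = 0.233.
P(Yield=vlow) = 0.082 + 0.057 + 0.029 + 0.041 + 0.051 = 0.260.
P(Soil=sandy, Yield=vlow) − P(Soil=sandy)P(Yield=vlow) = 0.082 − 0.233×0.260 = 0.0214.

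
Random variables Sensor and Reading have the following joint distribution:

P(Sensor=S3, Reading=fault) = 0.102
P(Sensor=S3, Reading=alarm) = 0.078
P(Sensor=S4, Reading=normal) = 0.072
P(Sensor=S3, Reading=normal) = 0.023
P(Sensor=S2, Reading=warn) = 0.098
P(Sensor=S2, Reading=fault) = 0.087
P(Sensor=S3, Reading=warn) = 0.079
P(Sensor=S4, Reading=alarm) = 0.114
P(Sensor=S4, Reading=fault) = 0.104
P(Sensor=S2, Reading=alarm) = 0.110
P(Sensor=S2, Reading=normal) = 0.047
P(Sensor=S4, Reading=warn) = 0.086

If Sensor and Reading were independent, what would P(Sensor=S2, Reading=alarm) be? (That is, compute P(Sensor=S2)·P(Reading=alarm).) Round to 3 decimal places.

0.103

P(Sensor=S2) = 0.047 + 0.098 + 0.110 + 0.087 = 0.342.
P(Reading=alarm) = 0.110 + 0.078 + 0.114 = 0.302.
Product: 0.342 × 0.302 = 0.103.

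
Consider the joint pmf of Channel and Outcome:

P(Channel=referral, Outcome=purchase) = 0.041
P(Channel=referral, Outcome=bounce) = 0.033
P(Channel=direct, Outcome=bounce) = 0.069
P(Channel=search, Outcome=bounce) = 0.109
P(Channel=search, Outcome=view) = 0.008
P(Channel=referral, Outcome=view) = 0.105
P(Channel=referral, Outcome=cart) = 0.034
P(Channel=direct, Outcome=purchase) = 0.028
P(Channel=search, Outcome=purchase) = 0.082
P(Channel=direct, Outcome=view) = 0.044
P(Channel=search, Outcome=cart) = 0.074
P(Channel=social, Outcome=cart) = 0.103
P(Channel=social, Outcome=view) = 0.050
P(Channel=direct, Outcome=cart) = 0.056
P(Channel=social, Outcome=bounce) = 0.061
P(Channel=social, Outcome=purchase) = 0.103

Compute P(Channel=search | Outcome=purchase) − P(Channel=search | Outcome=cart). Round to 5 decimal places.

0.04568

P(Outcome=purchase) = 0.082 + 0.103 + 0.028 + 0.041 = 0.254; P(Channel=search | Outcome=purchase) = 0.082/0.254 = 0.322835.
P(Outcome=cart) = 0.074 + 0.103 + 0.056 + 0.034 = 0.267; P(Channel=search | Outcome=cart) = 0.074/0.267 = 0.277154.
Difference = 0.04568.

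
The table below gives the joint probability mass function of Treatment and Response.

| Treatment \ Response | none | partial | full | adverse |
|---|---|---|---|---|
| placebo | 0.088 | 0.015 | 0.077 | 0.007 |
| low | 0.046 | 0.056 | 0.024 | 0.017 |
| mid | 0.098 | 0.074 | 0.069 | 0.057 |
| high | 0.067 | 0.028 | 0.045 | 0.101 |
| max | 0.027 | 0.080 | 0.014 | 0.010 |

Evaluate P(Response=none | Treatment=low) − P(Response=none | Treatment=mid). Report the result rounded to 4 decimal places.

P(Treatment=low) = 0.046 + 0.056 + 0.024 + 0.017 = 0.143; P(Response=none | Treatment=low) = 0.046/0.143 = 0.32168.
P(Treatment=mid) = 0.098 + 0.074 + 0.069 + 0.057 = 0.298; P(Response=none | Treatment=mid) = 0.098/0.298 = 0.32886.
Difference = -0.0072.

-0.0072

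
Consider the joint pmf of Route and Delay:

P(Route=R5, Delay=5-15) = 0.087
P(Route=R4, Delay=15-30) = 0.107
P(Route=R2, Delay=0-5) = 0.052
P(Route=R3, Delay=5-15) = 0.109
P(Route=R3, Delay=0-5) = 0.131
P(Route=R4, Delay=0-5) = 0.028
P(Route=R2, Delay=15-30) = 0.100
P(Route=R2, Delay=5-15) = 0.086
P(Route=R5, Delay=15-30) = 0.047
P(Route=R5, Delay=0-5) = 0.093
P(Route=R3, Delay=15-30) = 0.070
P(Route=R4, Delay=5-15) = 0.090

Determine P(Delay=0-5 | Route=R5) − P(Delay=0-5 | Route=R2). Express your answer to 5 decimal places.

P(Route=R5) = 0.093 + 0.087 + 0.047 = 0.227; P(Delay=0-5 | Route=R5) = 0.093/0.227 = 0.409692.
P(Route=R2) = 0.052 + 0.086 + 0.100 = 0.238; P(Delay=0-5 | Route=R2) = 0.052/0.238 = 0.218487.
Difference = 0.19120.

0.19120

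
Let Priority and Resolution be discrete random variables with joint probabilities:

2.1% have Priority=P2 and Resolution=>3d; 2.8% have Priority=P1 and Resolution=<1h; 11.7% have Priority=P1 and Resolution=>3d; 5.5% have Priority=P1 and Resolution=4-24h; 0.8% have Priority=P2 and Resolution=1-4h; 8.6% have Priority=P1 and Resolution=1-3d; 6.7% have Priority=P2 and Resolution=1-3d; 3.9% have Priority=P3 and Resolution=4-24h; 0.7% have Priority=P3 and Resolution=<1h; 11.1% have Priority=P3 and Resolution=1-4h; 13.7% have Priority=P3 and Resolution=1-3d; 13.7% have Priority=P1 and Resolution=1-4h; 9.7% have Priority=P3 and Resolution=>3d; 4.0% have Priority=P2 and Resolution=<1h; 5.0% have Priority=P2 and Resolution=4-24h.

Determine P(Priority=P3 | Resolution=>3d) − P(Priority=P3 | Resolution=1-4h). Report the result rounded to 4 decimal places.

P(Resolution=>3d) = 0.117 + 0.021 + 0.097 = 0.235; P(Priority=P3 | Resolution=>3d) = 0.097/0.235 = 0.41277.
P(Resolution=1-4h) = 0.137 + 0.008 + 0.111 = 0.256; P(Priority=P3 | Resolution=1-4h) = 0.111/0.256 = 0.43359.
Difference = -0.0208.

-0.0208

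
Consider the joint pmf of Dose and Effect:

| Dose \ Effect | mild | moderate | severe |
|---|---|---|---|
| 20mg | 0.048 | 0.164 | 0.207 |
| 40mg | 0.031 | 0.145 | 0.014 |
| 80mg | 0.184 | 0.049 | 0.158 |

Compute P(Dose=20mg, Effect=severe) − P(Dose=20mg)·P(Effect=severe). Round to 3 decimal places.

P(Dose=20mg) = 0.048 + 0.164 + 0.207 = 0.419.
P(Effect=severe) = 0.207 + 0.014 + 0.158 = 0.379.
P(Dose=20mg, Effect=severe) − P(Dose=20mg)P(Effect=severe) = 0.207 − 0.419×0.379 = 0.048.

0.048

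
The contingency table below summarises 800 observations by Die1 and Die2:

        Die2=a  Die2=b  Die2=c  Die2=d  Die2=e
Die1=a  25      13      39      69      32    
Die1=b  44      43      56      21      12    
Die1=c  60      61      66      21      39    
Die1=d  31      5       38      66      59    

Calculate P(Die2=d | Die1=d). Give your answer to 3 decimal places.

Total with Die1=d: 31 + 5 + 38 + 66 + 59 = 199.
P(Die2=d | Die1=d) = 66/199 = 0.332.

0.332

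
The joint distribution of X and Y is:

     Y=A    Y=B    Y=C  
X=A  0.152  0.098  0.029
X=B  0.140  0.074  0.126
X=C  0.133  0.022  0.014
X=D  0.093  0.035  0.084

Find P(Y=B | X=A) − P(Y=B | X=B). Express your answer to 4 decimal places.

0.1336

P(X=A) = 0.152 + 0.098 + 0.029 = 0.279; P(Y=B | X=A) = 0.098/0.279 = 0.35125.
P(X=B) = 0.140 + 0.074 + 0.126 = 0.340; P(Y=B | X=B) = 0.074/0.340 = 0.21765.
Difference = 0.1336.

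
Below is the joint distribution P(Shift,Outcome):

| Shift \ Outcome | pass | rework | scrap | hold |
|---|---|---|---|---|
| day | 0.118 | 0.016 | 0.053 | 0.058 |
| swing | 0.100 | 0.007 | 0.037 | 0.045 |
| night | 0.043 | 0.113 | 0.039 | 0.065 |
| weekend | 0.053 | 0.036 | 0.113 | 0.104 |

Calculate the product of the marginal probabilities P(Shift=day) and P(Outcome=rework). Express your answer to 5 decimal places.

0.04214

P(Shift=day) = 0.118 + 0.016 + 0.053 + 0.058 = 0.245.
P(Outcome=rework) = 0.016 + 0.007 + 0.113 + 0.036 = 0.172.
Product: 0.245 × 0.172 = 0.04214.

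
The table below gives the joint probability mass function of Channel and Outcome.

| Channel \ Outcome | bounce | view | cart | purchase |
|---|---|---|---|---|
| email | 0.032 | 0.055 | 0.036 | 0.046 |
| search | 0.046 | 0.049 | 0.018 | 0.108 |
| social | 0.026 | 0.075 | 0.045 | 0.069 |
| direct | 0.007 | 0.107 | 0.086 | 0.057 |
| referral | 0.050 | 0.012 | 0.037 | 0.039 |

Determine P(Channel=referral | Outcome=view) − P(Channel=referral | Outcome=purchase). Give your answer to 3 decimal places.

-0.082

P(Outcome=view) = 0.055 + 0.049 + 0.075 + 0.107 + 0.012 = 0.298; P(Channel=referral | Outcome=view) = 0.012/0.298 = 0.0403.
P(Outcome=purchase) = 0.046 + 0.108 + 0.069 + 0.057 + 0.039 = 0.319; P(Channel=referral | Outcome=purchase) = 0.039/0.319 = 0.1223.
Difference = -0.082.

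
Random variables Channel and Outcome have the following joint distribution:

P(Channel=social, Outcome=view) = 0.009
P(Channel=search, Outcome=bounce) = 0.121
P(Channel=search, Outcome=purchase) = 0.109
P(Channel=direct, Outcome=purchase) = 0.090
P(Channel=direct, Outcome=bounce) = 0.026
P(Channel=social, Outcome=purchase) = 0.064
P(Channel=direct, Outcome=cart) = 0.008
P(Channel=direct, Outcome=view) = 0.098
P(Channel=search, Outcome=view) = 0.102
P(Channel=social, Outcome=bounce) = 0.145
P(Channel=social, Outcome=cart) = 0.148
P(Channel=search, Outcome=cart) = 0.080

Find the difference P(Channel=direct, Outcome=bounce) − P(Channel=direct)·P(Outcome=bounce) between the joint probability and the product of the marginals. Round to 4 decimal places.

-0.0388

P(Channel=direct) = 0.026 + 0.098 + 0.008 + 0.090 = 0.222.
P(Outcome=bounce) = 0.121 + 0.145 + 0.026 = 0.292.
P(Channel=direct, Outcome=bounce) − P(Channel=direct)P(Outcome=bounce) = 0.026 − 0.222×0.292 = -0.0388.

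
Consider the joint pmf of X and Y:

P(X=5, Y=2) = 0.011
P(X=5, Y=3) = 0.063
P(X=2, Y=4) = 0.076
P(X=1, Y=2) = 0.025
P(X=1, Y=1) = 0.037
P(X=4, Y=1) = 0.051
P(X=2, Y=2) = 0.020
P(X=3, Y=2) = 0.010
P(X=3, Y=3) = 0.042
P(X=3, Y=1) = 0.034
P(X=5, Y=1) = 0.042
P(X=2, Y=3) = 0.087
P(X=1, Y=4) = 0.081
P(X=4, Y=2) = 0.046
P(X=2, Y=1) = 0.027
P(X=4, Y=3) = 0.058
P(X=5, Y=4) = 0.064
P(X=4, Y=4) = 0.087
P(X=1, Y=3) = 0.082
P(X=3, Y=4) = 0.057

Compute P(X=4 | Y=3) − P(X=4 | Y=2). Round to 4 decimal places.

P(Y=3) = 0.082 + 0.087 + 0.042 + 0.058 + 0.063 = 0.332; P(X=4 | Y=3) = 0.058/0.332 = 0.17470.
P(Y=2) = 0.025 + 0.020 + 0.010 + 0.046 + 0.011 = 0.112; P(X=4 | Y=2) = 0.046/0.112 = 0.41071.
Difference = -0.2360.

-0.2360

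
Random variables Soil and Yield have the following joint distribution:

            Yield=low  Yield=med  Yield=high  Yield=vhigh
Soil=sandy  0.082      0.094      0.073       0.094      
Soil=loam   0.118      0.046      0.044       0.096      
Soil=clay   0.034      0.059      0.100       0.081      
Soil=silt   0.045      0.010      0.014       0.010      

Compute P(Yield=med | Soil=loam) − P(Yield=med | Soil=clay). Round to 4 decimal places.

-0.0640

P(Soil=loam) = 0.118 + 0.046 + 0.044 + 0.096 = 0.304; P(Yield=med | Soil=loam) = 0.046/0.304 = 0.15132.
P(Soil=clay) = 0.034 + 0.059 + 0.100 + 0.081 = 0.274; P(Yield=med | Soil=clay) = 0.059/0.274 = 0.21533.
Difference = -0.0640.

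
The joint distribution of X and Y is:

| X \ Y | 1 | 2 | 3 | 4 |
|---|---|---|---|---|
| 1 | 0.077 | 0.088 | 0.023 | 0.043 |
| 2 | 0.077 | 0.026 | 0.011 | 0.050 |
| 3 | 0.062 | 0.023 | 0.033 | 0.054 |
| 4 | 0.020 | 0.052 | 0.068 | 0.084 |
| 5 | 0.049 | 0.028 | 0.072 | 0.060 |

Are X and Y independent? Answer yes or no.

P(X=4) = 0.224 and P(Y=1) = 0.285, so their product is 0.06384, but P(X=4, Y=1) = 0.020. Since these differ, X and Y are not independent.

no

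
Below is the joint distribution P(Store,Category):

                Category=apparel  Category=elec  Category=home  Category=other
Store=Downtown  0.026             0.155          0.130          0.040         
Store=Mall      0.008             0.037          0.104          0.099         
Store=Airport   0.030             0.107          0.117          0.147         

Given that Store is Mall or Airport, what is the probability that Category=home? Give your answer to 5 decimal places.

P(Store=Mall) = 0.008 + 0.037 + 0.104 + 0.099 = 0.248.
P(Store=Airport) = 0.030 + 0.107 + 0.117 + 0.147 = 0.401.
P(Store ∈ {Mall, Airport}) = 0.248 + 0.401 = 0.649; P(Category=home, Store ∈ {Mall, Airport}) = 0.104 + 0.117 = 0.221.
P(Category=home | Store ∈ {Mall, Airport}) = 0.221/0.649 = 0.34052.

0.34052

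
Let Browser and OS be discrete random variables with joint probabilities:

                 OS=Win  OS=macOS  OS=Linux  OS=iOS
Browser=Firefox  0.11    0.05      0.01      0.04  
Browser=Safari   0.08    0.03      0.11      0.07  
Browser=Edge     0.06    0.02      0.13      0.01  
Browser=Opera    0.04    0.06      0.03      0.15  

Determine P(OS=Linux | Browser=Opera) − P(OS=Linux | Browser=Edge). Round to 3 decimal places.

-0.484

P(Browser=Opera) = 0.04 + 0.06 + 0.03 + 0.15 = 0.28; P(OS=Linux | Browser=Opera) = 0.03/0.28 = 0.1071.
P(Browser=Edge) = 0.06 + 0.02 + 0.13 + 0.01 = 0.22; P(OS=Linux | Browser=Edge) = 0.13/0.22 = 0.5909.
Difference = -0.484.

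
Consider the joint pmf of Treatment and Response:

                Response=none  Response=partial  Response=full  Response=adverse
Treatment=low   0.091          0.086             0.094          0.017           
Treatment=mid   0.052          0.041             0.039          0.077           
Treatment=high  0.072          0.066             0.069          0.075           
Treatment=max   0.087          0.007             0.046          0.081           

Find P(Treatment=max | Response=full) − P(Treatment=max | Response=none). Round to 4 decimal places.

P(Response=full) = 0.094 + 0.039 + 0.069 + 0.046 = 0.248; P(Treatment=max | Response=full) = 0.046/0.248 = 0.18548.
P(Response=none) = 0.091 + 0.052 + 0.072 + 0.087 = 0.302; P(Treatment=max | Response=none) = 0.087/0.302 = 0.28808.
Difference = -0.1026.

-0.1026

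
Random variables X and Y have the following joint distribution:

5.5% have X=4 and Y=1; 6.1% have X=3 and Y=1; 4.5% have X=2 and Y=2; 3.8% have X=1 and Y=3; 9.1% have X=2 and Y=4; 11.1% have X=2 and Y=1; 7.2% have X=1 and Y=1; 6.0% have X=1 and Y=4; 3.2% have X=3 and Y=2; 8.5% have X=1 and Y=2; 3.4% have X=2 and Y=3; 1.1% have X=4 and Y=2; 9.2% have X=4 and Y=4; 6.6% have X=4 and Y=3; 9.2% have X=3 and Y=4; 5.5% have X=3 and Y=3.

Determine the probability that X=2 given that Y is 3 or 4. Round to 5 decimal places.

P(Y=3) = 0.038 + 0.034 + 0.055 + 0.066 = 0.193.
P(Y=4) = 0.060 + 0.091 + 0.092 + 0.092 = 0.335.
P(Y ∈ {3, 4}) = 0.193 + 0.335 = 0.528; P(X=2, Y ∈ {3, 4}) = 0.034 + 0.091 = 0.125.
P(X=2 | Y ∈ {3, 4}) = 0.125/0.528 = 0.23674.

0.23674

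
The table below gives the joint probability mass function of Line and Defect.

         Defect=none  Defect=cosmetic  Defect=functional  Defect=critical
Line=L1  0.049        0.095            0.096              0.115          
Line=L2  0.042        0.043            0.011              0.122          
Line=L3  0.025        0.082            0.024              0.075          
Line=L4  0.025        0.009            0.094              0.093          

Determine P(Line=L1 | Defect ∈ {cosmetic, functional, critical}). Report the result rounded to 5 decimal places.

P(Defect=cosmetic) = 0.095 + 0.043 + 0.082 + 0.009 = 0.229.
P(Defect=functional) = 0.096 + 0.011 + 0.024 + 0.094 = 0.225.
P(Defect=critical) = 0.115 + 0.122 + 0.075 + 0.093 = 0.405.
P(Defect ∈ {cosmetic, functional, critical}) = 0.229 + 0.225 + 0.405 = 0.859; P(Line=L1, Defect ∈ {cosmetic, functional, critical}) = 0.095 + 0.096 + 0.115 = 0.306.
P(Line=L1 | Defect ∈ {cosmetic, functional, critical}) = 0.306/0.859 = 0.35623.

0.35623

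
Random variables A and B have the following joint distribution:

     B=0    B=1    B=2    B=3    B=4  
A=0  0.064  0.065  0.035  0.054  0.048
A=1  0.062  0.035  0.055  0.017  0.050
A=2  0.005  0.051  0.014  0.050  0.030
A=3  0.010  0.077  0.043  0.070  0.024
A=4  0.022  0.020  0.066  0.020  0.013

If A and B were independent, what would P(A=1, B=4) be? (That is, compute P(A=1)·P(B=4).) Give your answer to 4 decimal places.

0.0361

P(A=1) = 0.062 + 0.035 + 0.055 + 0.017 + 0.050 = 0.219.
P(B=4) = 0.048 + 0.050 + 0.030 + 0.024 + 0.013 = 0.165.
Product: 0.219 × 0.165 = 0.0361.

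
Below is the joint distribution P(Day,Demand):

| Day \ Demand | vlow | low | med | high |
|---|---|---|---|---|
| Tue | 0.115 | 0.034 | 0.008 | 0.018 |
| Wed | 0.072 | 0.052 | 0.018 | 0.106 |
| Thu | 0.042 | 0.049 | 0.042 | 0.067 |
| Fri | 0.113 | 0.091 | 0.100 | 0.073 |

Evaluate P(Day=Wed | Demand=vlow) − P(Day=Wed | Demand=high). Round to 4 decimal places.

P(Demand=vlow) = 0.115 + 0.072 + 0.042 + 0.113 = 0.342; P(Day=Wed | Demand=vlow) = 0.072/0.342 = 0.21053.
P(Demand=high) = 0.018 + 0.106 + 0.067 + 0.073 = 0.264; P(Day=Wed | Demand=high) = 0.106/0.264 = 0.40152.
Difference = -0.1910.

-0.1910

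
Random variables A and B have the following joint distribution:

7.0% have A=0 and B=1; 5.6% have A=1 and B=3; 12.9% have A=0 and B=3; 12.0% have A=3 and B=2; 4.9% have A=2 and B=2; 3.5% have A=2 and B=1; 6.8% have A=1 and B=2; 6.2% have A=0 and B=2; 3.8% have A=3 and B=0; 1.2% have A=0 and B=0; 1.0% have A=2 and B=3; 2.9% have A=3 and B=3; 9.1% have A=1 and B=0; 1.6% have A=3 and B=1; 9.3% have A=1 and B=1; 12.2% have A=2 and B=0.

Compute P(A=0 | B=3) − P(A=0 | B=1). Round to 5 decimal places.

0.24879

P(B=3) = 0.129 + 0.056 + 0.010 + 0.029 = 0.224; P(A=0 | B=3) = 0.129/0.224 = 0.575893.
P(B=1) = 0.070 + 0.093 + 0.035 + 0.016 = 0.214; P(A=0 | B=1) = 0.070/0.214 = 0.327103.
Difference = 0.24879.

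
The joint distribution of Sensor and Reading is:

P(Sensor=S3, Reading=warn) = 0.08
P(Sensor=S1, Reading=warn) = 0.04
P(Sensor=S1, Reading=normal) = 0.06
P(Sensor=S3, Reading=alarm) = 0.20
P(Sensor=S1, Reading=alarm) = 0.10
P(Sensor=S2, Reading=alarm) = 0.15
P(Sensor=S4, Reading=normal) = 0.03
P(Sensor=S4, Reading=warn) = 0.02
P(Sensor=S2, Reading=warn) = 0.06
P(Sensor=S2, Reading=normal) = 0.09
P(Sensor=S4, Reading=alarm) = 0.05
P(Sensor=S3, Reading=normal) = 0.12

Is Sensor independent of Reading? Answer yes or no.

yes

Every cell satisfies P(Sensor,Reading) = P(Sensor)·P(Reading). For instance P(Sensor=S1) = 0.20, P(Reading=warn) = 0.20, and 0.20×0.20 = 0.04 matches the joint entry. So Sensor and Reading are independent.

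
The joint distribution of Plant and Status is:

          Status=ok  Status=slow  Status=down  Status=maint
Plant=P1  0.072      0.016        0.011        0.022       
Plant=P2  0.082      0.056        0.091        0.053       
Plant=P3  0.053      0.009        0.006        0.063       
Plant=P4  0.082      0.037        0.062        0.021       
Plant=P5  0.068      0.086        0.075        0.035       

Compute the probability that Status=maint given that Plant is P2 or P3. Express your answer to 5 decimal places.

0.28087

P(Plant=P2) = 0.082 + 0.056 + 0.091 + 0.053 = 0.282.
P(Plant=P3) = 0.053 + 0.009 + 0.006 + 0.063 = 0.131.
P(Plant ∈ {P2, P3}) = 0.282 + 0.131 = 0.413; P(Status=maint, Plant ∈ {P2, P3}) = 0.053 + 0.063 = 0.116.
P(Status=maint | Plant ∈ {P2, P3}) = 0.116/0.413 = 0.28087.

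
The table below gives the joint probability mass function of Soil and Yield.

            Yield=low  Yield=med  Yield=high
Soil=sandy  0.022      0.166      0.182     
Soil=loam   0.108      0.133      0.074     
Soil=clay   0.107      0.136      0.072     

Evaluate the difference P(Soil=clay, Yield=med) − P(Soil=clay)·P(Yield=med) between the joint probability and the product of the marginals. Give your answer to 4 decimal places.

-0.0010

P(Soil=clay) = 0.107 + 0.136 + 0.072 = 0.315.
P(Yield=med) = 0.166 + 0.133 + 0.136 = 0.435.
P(Soil=clay, Yield=med) − P(Soil=clay)P(Yield=med) = 0.136 − 0.315×0.435 = -0.0010.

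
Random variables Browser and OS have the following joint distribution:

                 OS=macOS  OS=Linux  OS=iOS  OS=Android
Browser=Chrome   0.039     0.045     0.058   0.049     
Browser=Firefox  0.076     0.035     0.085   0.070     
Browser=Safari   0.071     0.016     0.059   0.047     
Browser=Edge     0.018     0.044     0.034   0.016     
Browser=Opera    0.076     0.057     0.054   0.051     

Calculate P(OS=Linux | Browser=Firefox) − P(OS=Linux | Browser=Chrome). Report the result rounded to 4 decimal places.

-0.1040

P(Browser=Firefox) = 0.076 + 0.035 + 0.085 + 0.070 = 0.266; P(OS=Linux | Browser=Firefox) = 0.035/0.266 = 0.13158.
P(Browser=Chrome) = 0.039 + 0.045 + 0.058 + 0.049 = 0.191; P(OS=Linux | Browser=Chrome) = 0.045/0.191 = 0.23560.
Difference = -0.1040.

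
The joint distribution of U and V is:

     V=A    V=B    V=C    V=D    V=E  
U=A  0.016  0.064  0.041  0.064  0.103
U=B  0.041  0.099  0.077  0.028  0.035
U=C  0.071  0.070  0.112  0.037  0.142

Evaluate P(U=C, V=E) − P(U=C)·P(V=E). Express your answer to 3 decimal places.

0.021

P(U=C) = 0.071 + 0.070 + 0.112 + 0.037 + 0.142 = 0.432.
P(V=E) = 0.103 + 0.035 + 0.142 = 0.280.
P(U=C, V=E) − P(U=C)P(V=E) = 0.142 − 0.432×0.280 = 0.021.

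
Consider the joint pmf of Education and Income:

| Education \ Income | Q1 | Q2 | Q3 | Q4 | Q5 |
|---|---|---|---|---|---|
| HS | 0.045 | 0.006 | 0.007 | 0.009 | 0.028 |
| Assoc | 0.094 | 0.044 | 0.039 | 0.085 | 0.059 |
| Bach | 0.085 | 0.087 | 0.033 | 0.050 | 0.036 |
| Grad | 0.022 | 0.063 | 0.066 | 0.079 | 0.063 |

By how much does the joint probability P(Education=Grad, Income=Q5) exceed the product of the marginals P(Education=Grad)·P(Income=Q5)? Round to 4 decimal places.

0.0085

P(Education=Grad) = 0.022 + 0.063 + 0.066 + 0.079 + 0.063 = 0.293.
P(Income=Q5) = 0.028 + 0.059 + 0.036 + 0.063 = 0.186.
P(Education=Grad, Income=Q5) − P(Education=Grad)P(Income=Q5) = 0.063 − 0.293×0.186 = 0.0085.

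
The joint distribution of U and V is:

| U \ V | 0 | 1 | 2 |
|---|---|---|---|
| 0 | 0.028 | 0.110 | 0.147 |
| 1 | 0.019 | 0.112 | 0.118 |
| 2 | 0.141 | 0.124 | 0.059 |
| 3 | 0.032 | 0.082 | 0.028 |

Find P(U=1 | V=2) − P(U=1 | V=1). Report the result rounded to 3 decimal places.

P(V=2) = 0.147 + 0.118 + 0.059 + 0.028 = 0.352; P(U=1 | V=2) = 0.118/0.352 = 0.3352.
P(V=1) = 0.110 + 0.112 + 0.124 + 0.082 = 0.428; P(U=1 | V=1) = 0.112/0.428 = 0.2617.
Difference = 0.074.

0.074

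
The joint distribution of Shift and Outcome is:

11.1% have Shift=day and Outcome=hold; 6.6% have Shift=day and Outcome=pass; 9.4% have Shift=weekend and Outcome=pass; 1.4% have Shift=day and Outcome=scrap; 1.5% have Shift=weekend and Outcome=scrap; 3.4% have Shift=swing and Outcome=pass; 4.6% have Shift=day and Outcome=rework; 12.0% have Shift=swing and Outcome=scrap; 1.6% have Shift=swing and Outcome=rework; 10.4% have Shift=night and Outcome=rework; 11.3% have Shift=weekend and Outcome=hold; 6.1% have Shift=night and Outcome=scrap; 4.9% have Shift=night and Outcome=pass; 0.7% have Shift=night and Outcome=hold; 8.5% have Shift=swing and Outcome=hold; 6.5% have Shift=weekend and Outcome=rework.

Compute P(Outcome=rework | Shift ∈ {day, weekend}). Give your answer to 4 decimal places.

0.2118

P(Shift=day) = 0.066 + 0.046 + 0.014 + 0.111 = 0.237.
P(Shift=weekend) = 0.094 + 0.065 + 0.015 + 0.113 = 0.287.
P(Shift ∈ {day, weekend}) = 0.237 + 0.287 = 0.524; P(Outcome=rework, Shift ∈ {day, weekend}) = 0.046 + 0.065 = 0.111.
P(Outcome=rework | Shift ∈ {day, weekend}) = 0.111/0.524 = 0.2118.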